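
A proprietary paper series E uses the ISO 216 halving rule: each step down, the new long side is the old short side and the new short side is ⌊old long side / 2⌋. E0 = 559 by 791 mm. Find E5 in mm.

E1: ⌊791/2⌋ × 559 = 395 × 559 mm
E2: ⌊559/2⌋ × 395 = 279 × 395 mm
E3: ⌊395/2⌋ × 279 = 197 × 279 mm
E4: ⌊279/2⌋ × 197 = 139 × 197 mm
E5: ⌊197/2⌋ × 139 = 98 × 139 mm

98 × 139 mm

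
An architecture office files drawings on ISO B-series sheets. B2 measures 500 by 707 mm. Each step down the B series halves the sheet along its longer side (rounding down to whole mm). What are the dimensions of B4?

B3: ⌊707/2⌋ × 500 = 353 × 500 mm
B4: ⌊500/2⌋ × 353 = 250 × 353 mm

250 × 353 mm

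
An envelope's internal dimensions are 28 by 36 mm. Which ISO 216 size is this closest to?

A10 (26 × 37 mm)

Aspect ratio 36/28 ≈ 1.286 (ISO target is √2 ≈ 1.414).
In the A-series (A0 area = 1 m²): A10 = 26 × 37 mm.
Off by 3 mm total — nearest standard size.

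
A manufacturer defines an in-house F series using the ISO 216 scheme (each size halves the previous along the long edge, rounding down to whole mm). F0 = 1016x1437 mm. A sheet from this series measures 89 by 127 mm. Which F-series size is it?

F0: 1016 × 1437 mm
F1: 718 × 1016 mm
F2: 508 × 718 mm
F3: 359 × 508 mm
F4: 254 × 359 mm
F5: 179 × 254 mm
F6: 127 × 179 mm
F7: 89 × 127 mm
F8: 63 × 89 mm
→ matches F7.

F7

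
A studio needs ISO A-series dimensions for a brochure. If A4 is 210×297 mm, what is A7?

A5: ⌊297/2⌋ × 210 = 148 × 210 mm
A6: ⌊210/2⌋ × 148 = 105 × 148 mm
A7: ⌊148/2⌋ × 105 = 74 × 105 mm

74 × 105 mm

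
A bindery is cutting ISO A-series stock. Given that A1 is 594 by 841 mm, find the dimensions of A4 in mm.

A2: ⌊841/2⌋ × 594 = 420 × 594 mm
A3: ⌊594/2⌋ × 420 = 297 × 420 mm
A4: ⌊420/2⌋ × 297 = 210 × 297 mm

210 × 297 mm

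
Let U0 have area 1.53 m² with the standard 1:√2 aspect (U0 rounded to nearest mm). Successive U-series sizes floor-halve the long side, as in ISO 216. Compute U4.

260 × 367 mm

Let U0's short side be w mm. w · w√2 = 1.53 m² = 1,530,000 mm², so w ≈ 1040.1 mm and w√2 ≈ 1471.0 mm → U0 = 1040 × 1471 mm.
U1: ⌊1471/2⌋ × 1040 = 735 × 1040 mm
U2: ⌊1040/2⌋ × 735 = 520 × 735 mm
U3: ⌊735/2⌋ × 520 = 367 × 520 mm
U4: ⌊520/2⌋ × 367 = 260 × 367 mm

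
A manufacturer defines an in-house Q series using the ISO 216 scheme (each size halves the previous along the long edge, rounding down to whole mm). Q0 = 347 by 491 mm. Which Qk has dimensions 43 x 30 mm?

Q7

Q0: 347 × 491 mm
Q1: 245 × 347 mm
Q2: 173 × 245 mm
Q3: 122 × 173 mm
Q4: 86 × 122 mm
Q5: 61 × 86 mm
Q6: 43 × 61 mm
Q7: 30 × 43 mm
Q8: 21 × 30 mm
→ matches Q7.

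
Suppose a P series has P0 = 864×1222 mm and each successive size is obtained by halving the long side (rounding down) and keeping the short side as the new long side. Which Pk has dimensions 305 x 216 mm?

P4

P0: 864 × 1222 mm
P1: 611 × 864 mm
P2: 432 × 611 mm
P3: 305 × 432 mm
P4: 216 × 305 mm
P5: 152 × 216 mm
→ matches P4.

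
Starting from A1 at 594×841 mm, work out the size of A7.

A2: ⌊841/2⌋ × 594 = 420 × 594 mm
A3: ⌊594/2⌋ × 420 = 297 × 420 mm
A4: ⌊420/2⌋ × 297 = 210 × 297 mm
A5: ⌊297/2⌋ × 210 = 148 × 210 mm
A6: ⌊210/2⌋ × 148 = 105 × 148 mm
A7: ⌊148/2⌋ × 105 = 74 × 105 mm

74 × 105 mm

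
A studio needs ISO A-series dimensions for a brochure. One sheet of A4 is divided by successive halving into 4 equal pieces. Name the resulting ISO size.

A6

4 = 2^2, so 2 halving steps.
A4 → A5 → … → A6 after 2 steps.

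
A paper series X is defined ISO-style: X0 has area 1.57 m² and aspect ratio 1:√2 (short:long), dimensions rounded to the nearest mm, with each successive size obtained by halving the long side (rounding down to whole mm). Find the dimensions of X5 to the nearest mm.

186 × 263 mm

Let X0's short side be w mm. w · w√2 = 1.57 m² = 1,570,000 mm², so w ≈ 1053.6 mm and w√2 ≈ 1490.1 mm → X0 = 1054 × 1490 mm.
X1: ⌊1490/2⌋ × 1054 = 745 × 1054 mm
X2: ⌊1054/2⌋ × 745 = 527 × 745 mm
X3: ⌊745/2⌋ × 527 = 372 × 527 mm
X4: ⌊527/2⌋ × 372 = 263 × 372 mm
X5: ⌊372/2⌋ × 263 = 186 × 263 mm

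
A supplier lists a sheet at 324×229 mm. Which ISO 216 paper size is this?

Aspect ratio 324/229 ≈ 1.415 — close to the ISO √2 ≈ 1.414.
In the C-series (envelope sizes, between A and B): C4 = 229 × 324 mm.

C4 (229 × 324 mm)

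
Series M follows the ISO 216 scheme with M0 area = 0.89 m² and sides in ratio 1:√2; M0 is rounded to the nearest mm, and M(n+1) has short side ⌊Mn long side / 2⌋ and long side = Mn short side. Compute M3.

280 × 396 mm

Let M0's short side be w mm. w · w√2 = 0.89 m² = 890,000 mm², so w ≈ 793.3 mm and w√2 ≈ 1121.9 mm → M0 = 793 × 1122 mm.
M1: ⌊1122/2⌋ × 793 = 561 × 793 mm
M2: ⌊793/2⌋ × 561 = 396 × 561 mm
M3: ⌊561/2⌋ × 396 = 280 × 396 mm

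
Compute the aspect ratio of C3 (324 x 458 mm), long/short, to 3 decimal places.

1.414

458 / 324 = 1.414
Matches √2 ≈ 1.414 — the ISO 216 defining ratio.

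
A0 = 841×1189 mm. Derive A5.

A1: ⌊1189/2⌋ × 841 = 594 × 841 mm
A2: ⌊841/2⌋ × 594 = 420 × 594 mm
A3: ⌊594/2⌋ × 420 = 297 × 420 mm
A4: ⌊420/2⌋ × 297 = 210 × 297 mm
A5: ⌊297/2⌋ × 210 = 148 × 210 mm

148 × 210 mm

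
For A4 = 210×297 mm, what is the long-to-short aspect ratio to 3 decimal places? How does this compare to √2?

1.414

297 / 210 = 1.414
Matches √2 ≈ 1.414 — the ISO 216 defining ratio.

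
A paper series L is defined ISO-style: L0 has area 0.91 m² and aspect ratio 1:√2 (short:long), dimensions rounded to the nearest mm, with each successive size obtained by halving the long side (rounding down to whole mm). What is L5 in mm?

141 × 200 mm

Let L0's short side be w mm. w · w√2 = 0.91 m² = 910,000 mm², so w ≈ 802.2 mm and w√2 ≈ 1134.4 mm → L0 = 802 × 1134 mm.
L1: ⌊1134/2⌋ × 802 = 567 × 802 mm
L2: ⌊802/2⌋ × 567 = 401 × 567 mm
L3: ⌊567/2⌋ × 401 = 283 × 401 mm
L4: ⌊401/2⌋ × 283 = 200 × 283 mm
L5: ⌊283/2⌋ × 200 = 141 × 200 mm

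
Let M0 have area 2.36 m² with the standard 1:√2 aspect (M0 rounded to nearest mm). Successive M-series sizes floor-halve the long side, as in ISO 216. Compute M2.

Let M0's short side be w mm. w · w√2 = 2.36 m² = 2,360,000 mm², so w ≈ 1291.8 mm and w√2 ≈ 1826.9 mm → M0 = 1292 × 1827 mm.
M1: ⌊1827/2⌋ × 1292 = 913 × 1292 mm
M2: ⌊1292/2⌋ × 913 = 646 × 913 mm

646 × 913 mm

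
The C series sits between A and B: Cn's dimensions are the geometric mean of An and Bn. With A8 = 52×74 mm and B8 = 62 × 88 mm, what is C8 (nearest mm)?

57 × 81 mm

Short side: √(52 · 62) = √3224 ≈ 56.8 → 57 mm
Long side: √(74 · 88) = √6512 ≈ 80.7 → 81 mm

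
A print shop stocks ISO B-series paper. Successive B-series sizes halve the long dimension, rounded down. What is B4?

250 × 353 mm

B0 = 1000 × 1414 mm (B0 has a 1000 mm short side, aspect 1:√2).
B1: ⌊1414/2⌋ × 1000 = 707 × 1000 mm
B2: ⌊1000/2⌋ × 707 = 500 × 707 mm
B3: ⌊707/2⌋ × 500 = 353 × 500 mm
B4: ⌊500/2⌋ × 353 = 250 × 353 mm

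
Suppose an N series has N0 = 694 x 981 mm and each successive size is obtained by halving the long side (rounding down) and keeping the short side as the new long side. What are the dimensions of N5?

N1 = 490 × 694 mm (from N0 by 1 halving).
N2: ⌊694/2⌋ × 490 = 347 × 490 mm
N3: ⌊490/2⌋ × 347 = 245 × 347 mm
N4: ⌊347/2⌋ × 245 = 173 × 245 mm
N5: ⌊245/2⌋ × 173 = 122 × 173 mm

122 × 173 mm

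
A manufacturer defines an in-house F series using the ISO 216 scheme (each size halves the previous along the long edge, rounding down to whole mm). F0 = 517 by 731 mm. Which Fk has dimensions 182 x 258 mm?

F3

F0: 517 × 731 mm
F1: 365 × 517 mm
F2: 258 × 365 mm
F3: 182 × 258 mm
F4: 129 × 182 mm
→ matches F3.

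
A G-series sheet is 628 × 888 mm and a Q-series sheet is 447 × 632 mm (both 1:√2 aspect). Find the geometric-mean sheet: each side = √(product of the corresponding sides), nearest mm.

Short side: √(628 · 447) = √280716 ≈ 529.8 → 530 mm
Long side: √(888 · 632) = √561216 ≈ 749.1 → 749 mm

530 × 749 mm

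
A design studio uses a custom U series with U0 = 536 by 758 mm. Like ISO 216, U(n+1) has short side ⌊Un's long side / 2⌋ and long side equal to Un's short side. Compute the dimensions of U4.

U1: ⌊758/2⌋ × 536 = 379 × 536 mm
U2: ⌊536/2⌋ × 379 = 268 × 379 mm
U3: ⌊379/2⌋ × 268 = 189 × 268 mm
U4: ⌊268/2⌋ × 189 = 134 × 189 mm

134 × 189 mm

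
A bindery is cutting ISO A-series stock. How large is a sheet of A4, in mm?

A0 = 841 × 1189 mm (A0 has area 1 m², aspect 1:√2).
A1: ⌊1189/2⌋ × 841 = 594 × 841 mm
A2: ⌊841/2⌋ × 594 = 420 × 594 mm
A3: ⌊594/2⌋ × 420 = 297 × 420 mm
A4: ⌊420/2⌋ × 297 = 210 × 297 mm

210 × 297 mm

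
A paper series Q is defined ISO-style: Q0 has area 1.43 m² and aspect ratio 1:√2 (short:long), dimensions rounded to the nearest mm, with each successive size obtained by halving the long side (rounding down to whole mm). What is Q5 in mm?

Let Q0's short side be w mm. w · w√2 = 1.43 m² = 1,430,000 mm², so w ≈ 1005.6 mm and w√2 ≈ 1422.1 mm → Q0 = 1006 × 1422 mm.
Q1: ⌊1422/2⌋ × 1006 = 711 × 1006 mm
Q2: ⌊1006/2⌋ × 711 = 503 × 711 mm
Q3: ⌊711/2⌋ × 503 = 355 × 503 mm
Q4: ⌊503/2⌋ × 355 = 251 × 355 mm
Q5: ⌊355/2⌋ × 251 = 177 × 251 mm

177 × 251 mm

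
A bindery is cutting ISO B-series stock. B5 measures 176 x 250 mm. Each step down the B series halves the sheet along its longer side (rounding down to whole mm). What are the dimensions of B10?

B6: ⌊250/2⌋ × 176 = 125 × 176 mm
B7: ⌊176/2⌋ × 125 = 88 × 125 mm
B8: ⌊125/2⌋ × 88 = 62 × 88 mm
B9: ⌊88/2⌋ × 62 = 44 × 62 mm
B10: ⌊62/2⌋ × 44 = 31 × 44 mm

31 × 44 mm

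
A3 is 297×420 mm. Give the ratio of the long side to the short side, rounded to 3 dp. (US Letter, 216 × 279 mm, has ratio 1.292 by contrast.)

1.414

420 / 297 = 1.414
Matches √2 ≈ 1.414 — the ISO 216 defining ratio.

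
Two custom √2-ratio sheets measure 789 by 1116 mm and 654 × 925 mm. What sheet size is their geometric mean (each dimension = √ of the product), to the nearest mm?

Short side: √(789 · 654) = √516006 ≈ 718.3 → 718 mm
Long side: √(1116 · 925) = √1032300 ≈ 1016.0 → 1016 mm

718 × 1016 mm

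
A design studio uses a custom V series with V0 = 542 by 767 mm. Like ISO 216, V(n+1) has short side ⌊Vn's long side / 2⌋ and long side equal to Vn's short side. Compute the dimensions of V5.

V1: ⌊767/2⌋ × 542 = 383 × 542 mm
V2: ⌊542/2⌋ × 383 = 271 × 383 mm
V3: ⌊383/2⌋ × 271 = 191 × 271 mm
V4: ⌊271/2⌋ × 191 = 135 × 191 mm
V5: ⌊191/2⌋ × 135 = 95 × 135 mm

95 × 135 mm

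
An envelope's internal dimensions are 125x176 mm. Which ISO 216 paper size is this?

Aspect ratio 176/125 ≈ 1.408 — close to the ISO √2 ≈ 1.414.
In the B-series (B0 = 1000 × 1414 mm): B6 = 125 × 176 mm.

B6 (125 × 176 mm)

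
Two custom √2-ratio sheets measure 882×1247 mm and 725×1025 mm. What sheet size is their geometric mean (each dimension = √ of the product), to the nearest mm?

800 × 1131 mm

Short side: √(882 · 725) = √639450 ≈ 799.7 → 800 mm
Long side: √(1247 · 1025) = √1278175 ≈ 1130.6 → 1131 mm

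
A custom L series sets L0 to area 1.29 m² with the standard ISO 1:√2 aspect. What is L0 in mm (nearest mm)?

955 × 1351 mm

Let the short side be w mm. Then w · w√2 = 1.29 m² = 1,290,000 mm².
w² = 1,290,000/√2, so w ≈ 955.1 mm; long side = w√2 ≈ 1350.7 mm.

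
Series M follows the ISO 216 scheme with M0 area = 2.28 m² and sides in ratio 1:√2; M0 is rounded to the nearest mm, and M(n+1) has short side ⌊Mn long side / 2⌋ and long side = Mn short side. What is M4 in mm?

Let M0's short side be w mm. w · w√2 = 2.28 m² = 2,280,000 mm², so w ≈ 1269.7 mm and w√2 ≈ 1795.7 mm → M0 = 1270 × 1796 mm.
M1: ⌊1796/2⌋ × 1270 = 898 × 1270 mm
M2: ⌊1270/2⌋ × 898 = 635 × 898 mm
M3: ⌊898/2⌋ × 635 = 449 × 635 mm
M4: ⌊635/2⌋ × 449 = 317 × 449 mm

317 × 449 mm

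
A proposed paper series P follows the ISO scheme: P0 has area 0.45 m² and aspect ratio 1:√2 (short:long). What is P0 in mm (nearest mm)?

564 × 798 mm

Let the short side be w mm. Then w · w√2 = 0.45 m² = 450,000 mm².
w² = 450,000/√2, so w ≈ 564.1 mm; long side = w√2 ≈ 797.7 mm.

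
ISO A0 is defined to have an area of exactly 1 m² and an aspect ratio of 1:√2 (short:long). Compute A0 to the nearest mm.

Let the short side be w mm. Then the long side is w√2 and w · w√2 = 10⁶ mm².
w² = 10⁶/√2, so w = 1000 / 2^(1/4) ≈ 840.9 mm; long side = 1000 · 2^(1/4) ≈ 1189.2 mm.

841 × 1189 mm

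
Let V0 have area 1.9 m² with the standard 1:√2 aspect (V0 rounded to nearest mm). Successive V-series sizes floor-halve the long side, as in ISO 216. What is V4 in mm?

Let V0's short side be w mm. w · w√2 = 1.9 m² = 1,900,000 mm², so w ≈ 1159.1 mm and w√2 ≈ 1639.2 mm → V0 = 1159 × 1639 mm.
V1: ⌊1639/2⌋ × 1159 = 819 × 1159 mm
V2: ⌊1159/2⌋ × 819 = 579 × 819 mm
V3: ⌊819/2⌋ × 579 = 409 × 579 mm
V4: ⌊579/2⌋ × 409 = 289 × 409 mm

289 × 409 mm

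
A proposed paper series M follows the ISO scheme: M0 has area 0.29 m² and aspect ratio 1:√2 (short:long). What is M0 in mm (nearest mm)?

Let the short side be w mm. Then w · w√2 = 0.29 m² = 290,000 mm².
w² = 290,000/√2, so w ≈ 452.8 mm; long side = w√2 ≈ 640.4 mm.

453 × 640 mm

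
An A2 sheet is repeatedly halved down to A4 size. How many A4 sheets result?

A2 = 420 × 594 mm; A4 = 210 × 297 mm.
Each halving step doubles the count; 2 steps from A2 to A4.
2^2 = 4.

4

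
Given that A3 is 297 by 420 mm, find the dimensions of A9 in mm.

A4: ⌊420/2⌋ × 297 = 210 × 297 mm
A5: ⌊297/2⌋ × 210 = 148 × 210 mm
A6: ⌊210/2⌋ × 148 = 105 × 148 mm
A7: ⌊148/2⌋ × 105 = 74 × 105 mm
A8: ⌊105/2⌋ × 74 = 52 × 74 mm
A9: ⌊74/2⌋ × 52 = 37 × 52 mm

37 × 52 mm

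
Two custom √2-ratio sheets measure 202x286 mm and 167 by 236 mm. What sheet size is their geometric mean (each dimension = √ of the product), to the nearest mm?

184 × 260 mm

Short side: √(202 · 167) = √33734 ≈ 183.7 → 184 mm
Long side: √(286 · 236) = √67496 ≈ 259.8 → 260 mm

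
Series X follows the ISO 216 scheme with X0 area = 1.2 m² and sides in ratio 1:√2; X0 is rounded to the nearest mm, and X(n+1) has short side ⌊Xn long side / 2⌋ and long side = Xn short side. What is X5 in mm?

Let X0's short side be w mm. w · w√2 = 1.2 m² = 1,200,000 mm², so w ≈ 921.2 mm and w√2 ≈ 1302.7 mm → X0 = 921 × 1303 mm.
X1: ⌊1303/2⌋ × 921 = 651 × 921 mm
X2: ⌊921/2⌋ × 651 = 460 × 651 mm
X3: ⌊651/2⌋ × 460 = 325 × 460 mm
X4: ⌊460/2⌋ × 325 = 230 × 325 mm
X5: ⌊325/2⌋ × 230 = 162 × 230 mm

162 × 230 mm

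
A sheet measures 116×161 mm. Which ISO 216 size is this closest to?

Aspect ratio 161/116 ≈ 1.388 (ISO target is √2 ≈ 1.414).
In the C-series (envelope sizes, between A and B): C6 = 114 × 162 mm.
Off by 3 mm total — nearest standard size.

C6 (114 × 162 mm)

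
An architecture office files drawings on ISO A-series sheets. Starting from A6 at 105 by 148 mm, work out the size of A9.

37 × 52 mm

A7: ⌊148/2⌋ × 105 = 74 × 105 mm
A8: ⌊105/2⌋ × 74 = 52 × 74 mm
A9: ⌊74/2⌋ × 52 = 37 × 52 mm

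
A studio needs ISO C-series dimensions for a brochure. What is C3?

C0 = 917 × 1297 mm (C0 is the geometric mean of A0 and B0, aspect 1:√2).
C1: ⌊1297/2⌋ × 917 = 648 × 917 mm
C2: ⌊917/2⌋ × 648 = 458 × 648 mm
C3: ⌊648/2⌋ × 458 = 324 × 458 mm

324 × 458 mm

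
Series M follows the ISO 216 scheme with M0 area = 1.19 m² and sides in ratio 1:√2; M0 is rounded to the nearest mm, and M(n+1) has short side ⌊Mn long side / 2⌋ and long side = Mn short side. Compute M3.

324 × 458 mm

Let M0's short side be w mm. w · w√2 = 1.19 m² = 1,190,000 mm², so w ≈ 917.3 mm and w√2 ≈ 1297.3 mm → M0 = 917 × 1297 mm.
M1: ⌊1297/2⌋ × 917 = 648 × 917 mm
M2: ⌊917/2⌋ × 648 = 458 × 648 mm
M3: ⌊648/2⌋ × 458 = 324 × 458 mm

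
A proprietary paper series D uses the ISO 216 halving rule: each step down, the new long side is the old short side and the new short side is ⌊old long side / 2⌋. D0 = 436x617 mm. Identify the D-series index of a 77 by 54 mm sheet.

D6

D0: 436 × 617 mm
D1: 308 × 436 mm
D2: 218 × 308 mm
D3: 154 × 218 mm
D4: 109 × 154 mm
D5: 77 × 109 mm
D6: 54 × 77 mm
D7: 38 × 54 mm
→ matches D6.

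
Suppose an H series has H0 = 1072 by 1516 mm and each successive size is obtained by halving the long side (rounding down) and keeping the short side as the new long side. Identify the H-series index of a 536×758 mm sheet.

H2

H0: 1072 × 1516 mm
H1: 758 × 1072 mm
H2: 536 × 758 mm
H3: 379 × 536 mm
→ matches H2.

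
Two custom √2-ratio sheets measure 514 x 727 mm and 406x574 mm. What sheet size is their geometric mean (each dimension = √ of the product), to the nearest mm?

Short side: √(514 · 406) = √208684 ≈ 456.8 → 457 mm
Long side: √(727 · 574) = √417298 ≈ 646.0 → 646 mm

457 × 646 mm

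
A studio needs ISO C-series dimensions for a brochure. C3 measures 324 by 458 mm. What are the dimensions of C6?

C4: ⌊458/2⌋ × 324 = 229 × 324 mm
C5: ⌊324/2⌋ × 229 = 162 × 229 mm
C6: ⌊229/2⌋ × 162 = 114 × 162 mm

114 × 162 mm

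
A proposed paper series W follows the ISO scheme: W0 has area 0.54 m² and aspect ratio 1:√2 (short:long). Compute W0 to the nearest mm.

Let the short side be w mm. Then w · w√2 = 0.54 m² = 540,000 mm².
w² = 540,000/√2, so w ≈ 617.9 mm; long side = w√2 ≈ 873.9 mm.

618 × 874 mm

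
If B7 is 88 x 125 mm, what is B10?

B8: ⌊125/2⌋ × 88 = 62 × 88 mm
B9: ⌊88/2⌋ × 62 = 44 × 62 mm
B10: ⌊62/2⌋ × 44 = 31 × 44 mm

31 × 44 mm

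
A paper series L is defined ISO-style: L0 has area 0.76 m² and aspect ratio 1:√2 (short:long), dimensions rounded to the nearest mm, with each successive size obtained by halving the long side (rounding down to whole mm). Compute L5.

129 × 183 mm

Let L0's short side be w mm. w · w√2 = 0.76 m² = 760,000 mm², so w ≈ 733.1 mm and w√2 ≈ 1036.7 mm → L0 = 733 × 1037 mm.
L1: ⌊1037/2⌋ × 733 = 518 × 733 mm
L2: ⌊733/2⌋ × 518 = 366 × 518 mm
L3: ⌊518/2⌋ × 366 = 259 × 366 mm
L4: ⌊366/2⌋ × 259 = 183 × 259 mm
L5: ⌊259/2⌋ × 183 = 129 × 183 mm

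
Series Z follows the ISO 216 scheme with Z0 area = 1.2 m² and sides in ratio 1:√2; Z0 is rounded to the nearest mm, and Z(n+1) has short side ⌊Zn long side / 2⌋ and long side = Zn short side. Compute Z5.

162 × 230 mm

Let Z0's short side be w mm. w · w√2 = 1.2 m² = 1,200,000 mm², so w ≈ 921.2 mm and w√2 ≈ 1302.7 mm → Z0 = 921 × 1303 mm.
Z1: ⌊1303/2⌋ × 921 = 651 × 921 mm
Z2: ⌊921/2⌋ × 651 = 460 × 651 mm
Z3: ⌊651/2⌋ × 460 = 325 × 460 mm
Z4: ⌊460/2⌋ × 325 = 230 × 325 mm
Z5: ⌊325/2⌋ × 230 = 162 × 230 mm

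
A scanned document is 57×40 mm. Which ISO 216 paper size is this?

Aspect ratio 57/40 ≈ 1.425 — close to the ISO √2 ≈ 1.414.
In the C-series (envelope sizes, between A and B): C9 = 40 × 57 mm.

C9 (40 × 57 mm)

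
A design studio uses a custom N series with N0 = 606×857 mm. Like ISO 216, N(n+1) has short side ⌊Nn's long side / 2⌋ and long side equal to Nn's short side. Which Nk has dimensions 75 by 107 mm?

N0: 606 × 857 mm
N1: 428 × 606 mm
N2: 303 × 428 mm
N3: 214 × 303 mm
N4: 151 × 214 mm
N5: 107 × 151 mm
N6: 75 × 107 mm
N7: 53 × 75 mm
→ matches N6.

N6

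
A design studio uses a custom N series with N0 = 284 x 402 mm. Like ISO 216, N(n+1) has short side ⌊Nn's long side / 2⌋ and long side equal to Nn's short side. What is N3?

100 × 142 mm

N1: ⌊402/2⌋ × 284 = 201 × 284 mm
N2: ⌊284/2⌋ × 201 = 142 × 201 mm
N3: ⌊201/2⌋ × 142 = 100 × 142 mm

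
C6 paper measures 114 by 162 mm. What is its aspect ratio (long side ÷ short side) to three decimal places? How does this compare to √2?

162 / 114 = 1.421
ISO 216 targets √2 ≈ 1.414; the +0.007 deviation is from mm rounding.

1.421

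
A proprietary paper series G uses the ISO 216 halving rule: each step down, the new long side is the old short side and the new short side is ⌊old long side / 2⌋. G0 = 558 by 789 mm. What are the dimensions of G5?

G1: ⌊789/2⌋ × 558 = 394 × 558 mm
G2: ⌊558/2⌋ × 394 = 279 × 394 mm
G3: ⌊394/2⌋ × 279 = 197 × 279 mm
G4: ⌊279/2⌋ × 197 = 139 × 197 mm
G5: ⌊197/2⌋ × 139 = 98 × 139 mm

98 × 139 mm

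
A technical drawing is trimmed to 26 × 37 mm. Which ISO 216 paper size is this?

A10 (26 × 37 mm)

Aspect ratio 37/26 ≈ 1.423 — close to the ISO √2 ≈ 1.414.
In the A-series (A0 area = 1 m²): A10 = 26 × 37 mm.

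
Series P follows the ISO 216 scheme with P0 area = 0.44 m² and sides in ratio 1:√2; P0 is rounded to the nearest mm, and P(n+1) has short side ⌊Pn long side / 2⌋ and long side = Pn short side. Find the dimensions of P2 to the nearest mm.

279 × 394 mm

Let P0's short side be w mm. w · w√2 = 0.44 m² = 440,000 mm², so w ≈ 557.8 mm and w√2 ≈ 788.8 mm → P0 = 558 × 789 mm.
P1: ⌊789/2⌋ × 558 = 394 × 558 mm
P2: ⌊558/2⌋ × 394 = 279 × 394 mm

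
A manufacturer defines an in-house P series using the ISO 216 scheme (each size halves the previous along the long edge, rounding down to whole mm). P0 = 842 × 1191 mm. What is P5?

148 × 210 mm

P1: ⌊1191/2⌋ × 842 = 595 × 842 mm
P2: ⌊842/2⌋ × 595 = 421 × 595 mm
P3: ⌊595/2⌋ × 421 = 297 × 421 mm
P4: ⌊421/2⌋ × 297 = 210 × 297 mm
P5: ⌊297/2⌋ × 210 = 148 × 210 mm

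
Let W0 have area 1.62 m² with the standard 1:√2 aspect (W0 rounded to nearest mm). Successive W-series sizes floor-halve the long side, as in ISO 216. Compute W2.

Let W0's short side be w mm. w · w√2 = 1.62 m² = 1,620,000 mm², so w ≈ 1070.3 mm and w√2 ≈ 1513.6 mm → W0 = 1070 × 1514 mm.
W1: ⌊1514/2⌋ × 1070 = 757 × 1070 mm
W2: ⌊1070/2⌋ × 757 = 535 × 757 mm

535 × 757 mm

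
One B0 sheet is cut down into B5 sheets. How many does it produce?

Each ISO step halves the sheet: 1 × B0 → 2 × B1 → 4 × B2 → 8 × B3 → …
From B0 to B5 is 5 halving steps: 2^5 = 32.

32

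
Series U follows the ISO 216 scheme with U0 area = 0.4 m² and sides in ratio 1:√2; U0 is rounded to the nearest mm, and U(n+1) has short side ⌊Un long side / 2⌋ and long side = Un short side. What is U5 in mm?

94 × 133 mm

Let U0's short side be w mm. w · w√2 = 0.4 m² = 400,000 mm², so w ≈ 531.8 mm and w√2 ≈ 752.1 mm → U0 = 532 × 752 mm.
U1: ⌊752/2⌋ × 532 = 376 × 532 mm
U2: ⌊532/2⌋ × 376 = 266 × 376 mm
U3: ⌊376/2⌋ × 266 = 188 × 266 mm
U4: ⌊266/2⌋ × 188 = 133 × 188 mm
U5: ⌊188/2⌋ × 133 = 94 × 133 mm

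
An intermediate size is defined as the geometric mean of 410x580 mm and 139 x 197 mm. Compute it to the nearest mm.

Short side: √(410 · 139) = √56990 ≈ 238.7 → 239 mm
Long side: √(580 · 197) = √114260 ≈ 338.0 → 338 mm

239 × 338 mm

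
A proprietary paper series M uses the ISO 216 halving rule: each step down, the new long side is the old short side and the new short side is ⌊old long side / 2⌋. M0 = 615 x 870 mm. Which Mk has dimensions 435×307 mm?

M2

M0: 615 × 870 mm
M1: 435 × 615 mm
M2: 307 × 435 mm
M3: 217 × 307 mm
→ matches M2.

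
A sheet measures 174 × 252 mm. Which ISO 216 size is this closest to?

Aspect ratio 252/174 ≈ 1.448 (ISO target is √2 ≈ 1.414).
In the B-series (B0 = 1000 × 1414 mm): B5 = 176 × 250 mm.
Off by 4 mm total — nearest standard size.

B5 (176 × 250 mm)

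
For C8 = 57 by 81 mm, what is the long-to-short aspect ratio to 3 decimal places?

1.421

81 / 57 = 1.421
ISO 216 targets √2 ≈ 1.414; the +0.007 deviation is from mm rounding.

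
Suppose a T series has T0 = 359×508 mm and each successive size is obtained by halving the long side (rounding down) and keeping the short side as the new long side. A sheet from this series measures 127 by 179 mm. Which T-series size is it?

T0: 359 × 508 mm
T1: 254 × 359 mm
T2: 179 × 254 mm
T3: 127 × 179 mm
T4: 89 × 127 mm
→ matches T3.

T3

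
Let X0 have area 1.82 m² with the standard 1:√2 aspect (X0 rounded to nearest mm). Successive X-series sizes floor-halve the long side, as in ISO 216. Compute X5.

200 × 283 mm

Let X0's short side be w mm. w · w√2 = 1.82 m² = 1,820,000 mm², so w ≈ 1134.4 mm and w√2 ≈ 1604.3 mm → X0 = 1134 × 1604 mm.
X1: ⌊1604/2⌋ × 1134 = 802 × 1134 mm
X2: ⌊1134/2⌋ × 802 = 567 × 802 mm
X3: ⌊802/2⌋ × 567 = 401 × 567 mm
X4: ⌊567/2⌋ × 401 = 283 × 401 mm
X5: ⌊401/2⌋ × 283 = 200 × 283 mm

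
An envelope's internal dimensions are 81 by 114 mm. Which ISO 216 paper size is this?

C7 (81 × 114 mm)

Aspect ratio 114/81 ≈ 1.407 — close to the ISO √2 ≈ 1.414.
In the C-series (envelope sizes, between A and B): C7 = 81 × 114 mm.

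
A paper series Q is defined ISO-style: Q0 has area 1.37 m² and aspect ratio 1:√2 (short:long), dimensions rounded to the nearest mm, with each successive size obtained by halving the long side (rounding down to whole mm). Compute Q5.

Let Q0's short side be w mm. w · w√2 = 1.37 m² = 1,370,000 mm², so w ≈ 984.2 mm and w√2 ≈ 1391.9 mm → Q0 = 984 × 1392 mm.
Q1: ⌊1392/2⌋ × 984 = 696 × 984 mm
Q2: ⌊984/2⌋ × 696 = 492 × 696 mm
Q3: ⌊696/2⌋ × 492 = 348 × 492 mm
Q4: ⌊492/2⌋ × 348 = 246 × 348 mm
Q5: ⌊348/2⌋ × 246 = 174 × 246 mm

174 × 246 mm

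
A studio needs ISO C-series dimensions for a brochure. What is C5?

C0 = 917 × 1297 mm (C0 is the geometric mean of A0 and B0, aspect 1:√2).
C1: ⌊1297/2⌋ × 917 = 648 × 917 mm
C2: ⌊917/2⌋ × 648 = 458 × 648 mm
C3: ⌊648/2⌋ × 458 = 324 × 458 mm
C4: ⌊458/2⌋ × 324 = 229 × 324 mm
C5: ⌊324/2⌋ × 229 = 162 × 229 mm

162 × 229 mm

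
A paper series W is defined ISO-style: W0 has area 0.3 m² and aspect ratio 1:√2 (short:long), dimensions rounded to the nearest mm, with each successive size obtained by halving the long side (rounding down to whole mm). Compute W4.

Let W0's short side be w mm. w · w√2 = 0.3 m² = 300,000 mm², so w ≈ 460.6 mm and w√2 ≈ 651.4 mm → W0 = 461 × 651 mm.
W1: ⌊651/2⌋ × 461 = 325 × 461 mm
W2: ⌊461/2⌋ × 325 = 230 × 325 mm
W3: ⌊325/2⌋ × 230 = 162 × 230 mm
W4: ⌊230/2⌋ × 162 = 115 × 162 mm

115 × 162 mm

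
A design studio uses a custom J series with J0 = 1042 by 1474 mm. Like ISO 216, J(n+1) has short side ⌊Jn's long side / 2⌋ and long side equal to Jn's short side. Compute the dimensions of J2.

521 × 737 mm

J1: ⌊1474/2⌋ × 1042 = 737 × 1042 mm
J2: ⌊1042/2⌋ × 737 = 521 × 737 mm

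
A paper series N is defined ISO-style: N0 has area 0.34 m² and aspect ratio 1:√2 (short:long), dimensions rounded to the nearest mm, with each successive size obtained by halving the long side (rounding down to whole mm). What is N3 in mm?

173 × 245 mm

Let N0's short side be w mm. w · w√2 = 0.34 m² = 340,000 mm², so w ≈ 490.3 mm and w√2 ≈ 693.4 mm → N0 = 490 × 693 mm.
N1: ⌊693/2⌋ × 490 = 346 × 490 mm
N2: ⌊490/2⌋ × 346 = 245 × 346 mm
N3: ⌊346/2⌋ × 245 = 173 × 245 mm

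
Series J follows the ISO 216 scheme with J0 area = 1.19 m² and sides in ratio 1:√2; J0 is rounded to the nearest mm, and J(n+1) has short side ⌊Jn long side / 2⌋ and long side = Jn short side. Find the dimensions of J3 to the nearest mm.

324 × 458 mm

Let J0's short side be w mm. w · w√2 = 1.19 m² = 1,190,000 mm², so w ≈ 917.3 mm and w√2 ≈ 1297.3 mm → J0 = 917 × 1297 mm.
J1: ⌊1297/2⌋ × 917 = 648 × 917 mm
J2: ⌊917/2⌋ × 648 = 458 × 648 mm
J3: ⌊648/2⌋ × 458 = 324 × 458 mm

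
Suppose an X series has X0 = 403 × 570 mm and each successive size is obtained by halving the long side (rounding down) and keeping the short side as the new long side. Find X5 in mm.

71 × 100 mm

X1: ⌊570/2⌋ × 403 = 285 × 403 mm
X2: ⌊403/2⌋ × 285 = 201 × 285 mm
X3: ⌊285/2⌋ × 201 = 142 × 201 mm
X4: ⌊201/2⌋ × 142 = 100 × 142 mm
X5: ⌊142/2⌋ × 100 = 71 × 100 mm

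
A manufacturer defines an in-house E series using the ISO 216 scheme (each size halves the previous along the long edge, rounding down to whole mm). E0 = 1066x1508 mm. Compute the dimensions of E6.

133 × 188 mm

E1 = 754 × 1066 mm (from E0 by 1 halving).
E2: ⌊1066/2⌋ × 754 = 533 × 754 mm
E3: ⌊754/2⌋ × 533 = 377 × 533 mm
E4: ⌊533/2⌋ × 377 = 266 × 377 mm
E5: ⌊377/2⌋ × 266 = 188 × 266 mm
E6: ⌊266/2⌋ × 188 = 133 × 188 mm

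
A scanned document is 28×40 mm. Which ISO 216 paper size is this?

C10 (28 × 40 mm)

Aspect ratio 40/28 ≈ 1.429 — close to the ISO √2 ≈ 1.414.
In the C-series (envelope sizes, between A and B): C10 = 28 × 40 mm.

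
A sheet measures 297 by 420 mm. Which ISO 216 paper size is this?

Aspect ratio 420/297 ≈ 1.414 — close to the ISO √2 ≈ 1.414.
In the A-series (A0 area = 1 m²): A3 = 297 × 420 mm.

A3 (297 × 420 mm)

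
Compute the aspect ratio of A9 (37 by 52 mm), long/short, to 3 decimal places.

52 / 37 = 1.405
ISO 216 targets √2 ≈ 1.414; the -0.009 deviation is from mm rounding.

1.405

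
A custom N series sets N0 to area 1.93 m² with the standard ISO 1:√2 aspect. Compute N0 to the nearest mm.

1168 × 1652 mm

Let the short side be w mm. Then w · w√2 = 1.93 m² = 1,930,000 mm².
w² = 1,930,000/√2, so w ≈ 1168.2 mm; long side = w√2 ≈ 1652.1 mm.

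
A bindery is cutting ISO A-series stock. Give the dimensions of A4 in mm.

210 × 297 mm

A0 = 841 × 1189 mm (A0 has area 1 m², aspect 1:√2).
A1: ⌊1189/2⌋ × 841 = 594 × 841 mm
A2: ⌊841/2⌋ × 594 = 420 × 594 mm
A3: ⌊594/2⌋ × 420 = 297 × 420 mm
A4: ⌊420/2⌋ × 297 = 210 × 297 mm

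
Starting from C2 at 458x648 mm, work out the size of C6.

C3: ⌊648/2⌋ × 458 = 324 × 458 mm
C4: ⌊458/2⌋ × 324 = 229 × 324 mm
C5: ⌊324/2⌋ × 229 = 162 × 229 mm
C6: ⌊229/2⌋ × 162 = 114 × 162 mm

114 × 162 mm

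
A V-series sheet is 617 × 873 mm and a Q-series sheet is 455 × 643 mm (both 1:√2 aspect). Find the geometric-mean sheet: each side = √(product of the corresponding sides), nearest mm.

Short side: √(617 · 455) = √280735 ≈ 529.8 → 530 mm
Long side: √(873 · 643) = √561339 ≈ 749.2 → 749 mm

530 × 749 mm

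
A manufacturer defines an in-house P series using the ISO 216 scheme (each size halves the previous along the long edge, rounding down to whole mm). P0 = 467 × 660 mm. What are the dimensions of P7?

P1 = 330 × 467 mm (from P0 by 1 halving).
P2: ⌊467/2⌋ × 330 = 233 × 330 mm
P3: ⌊330/2⌋ × 233 = 165 × 233 mm
P4: ⌊233/2⌋ × 165 = 116 × 165 mm
P5: ⌊165/2⌋ × 116 = 82 × 116 mm
P6: ⌊116/2⌋ × 82 = 58 × 82 mm
P7: ⌊82/2⌋ × 58 = 41 × 58 mm

41 × 58 mm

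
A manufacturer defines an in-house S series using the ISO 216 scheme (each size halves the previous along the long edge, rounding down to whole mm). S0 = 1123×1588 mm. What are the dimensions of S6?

140 × 198 mm

S1: ⌊1588/2⌋ × 1123 = 794 × 1123 mm
S2: ⌊1123/2⌋ × 794 = 561 × 794 mm
S3: ⌊794/2⌋ × 561 = 397 × 561 mm
S4: ⌊561/2⌋ × 397 = 280 × 397 mm
S5: ⌊397/2⌋ × 280 = 198 × 280 mm
S6: ⌊280/2⌋ × 198 = 140 × 198 mm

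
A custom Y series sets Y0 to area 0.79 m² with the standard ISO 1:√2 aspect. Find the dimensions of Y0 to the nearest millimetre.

747 × 1057 mm

Let the short side be w mm. Then w · w√2 = 0.79 m² = 790,000 mm².
w² = 790,000/√2, so w ≈ 747.4 mm; long side = w√2 ≈ 1057.0 mm.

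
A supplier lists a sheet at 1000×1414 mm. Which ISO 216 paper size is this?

B0 (1000 × 1414 mm)

Aspect ratio 1414/1000 ≈ 1.414 — close to the ISO √2 ≈ 1.414.
In the B-series (B0 = 1000 × 1414 mm): B0 = 1000 × 1414 mm.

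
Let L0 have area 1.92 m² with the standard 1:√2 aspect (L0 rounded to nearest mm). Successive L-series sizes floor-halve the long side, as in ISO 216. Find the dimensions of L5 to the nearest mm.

206 × 291 mm

Let L0's short side be w mm. w · w√2 = 1.92 m² = 1,920,000 mm², so w ≈ 1165.2 mm and w√2 ≈ 1647.8 mm → L0 = 1165 × 1648 mm.
L1: ⌊1648/2⌋ × 1165 = 824 × 1165 mm
L2: ⌊1165/2⌋ × 824 = 582 × 824 mm
L3: ⌊824/2⌋ × 582 = 412 × 582 mm
L4: ⌊582/2⌋ × 412 = 291 × 412 mm
L5: ⌊412/2⌋ × 291 = 206 × 291 mm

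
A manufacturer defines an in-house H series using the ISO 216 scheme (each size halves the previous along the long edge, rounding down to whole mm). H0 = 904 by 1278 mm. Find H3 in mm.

319 × 452 mm

H1: ⌊1278/2⌋ × 904 = 639 × 904 mm
H2: ⌊904/2⌋ × 639 = 452 × 639 mm
H3: ⌊639/2⌋ × 452 = 319 × 452 mm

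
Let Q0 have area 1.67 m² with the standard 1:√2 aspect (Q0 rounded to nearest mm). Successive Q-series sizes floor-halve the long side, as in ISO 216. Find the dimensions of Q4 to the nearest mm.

Let Q0's short side be w mm. w · w√2 = 1.67 m² = 1,670,000 mm², so w ≈ 1086.7 mm and w√2 ≈ 1536.8 mm → Q0 = 1087 × 1537 mm.
Q1: ⌊1537/2⌋ × 1087 = 768 × 1087 mm
Q2: ⌊1087/2⌋ × 768 = 543 × 768 mm
Q3: ⌊768/2⌋ × 543 = 384 × 543 mm
Q4: ⌊543/2⌋ × 384 = 271 × 384 mm

271 × 384 mm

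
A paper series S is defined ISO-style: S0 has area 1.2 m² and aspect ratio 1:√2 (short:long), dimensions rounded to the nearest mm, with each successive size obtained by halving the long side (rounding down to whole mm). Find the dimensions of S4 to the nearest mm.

230 × 325 mm

Let S0's short side be w mm. w · w√2 = 1.2 m² = 1,200,000 mm², so w ≈ 921.2 mm and w√2 ≈ 1302.7 mm → S0 = 921 × 1303 mm.
S1: ⌊1303/2⌋ × 921 = 651 × 921 mm
S2: ⌊921/2⌋ × 651 = 460 × 651 mm
S3: ⌊651/2⌋ × 460 = 325 × 460 mm
S4: ⌊460/2⌋ × 325 = 230 × 325 mm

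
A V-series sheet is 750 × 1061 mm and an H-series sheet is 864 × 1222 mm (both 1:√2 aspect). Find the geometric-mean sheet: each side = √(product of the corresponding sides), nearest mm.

Short side: √(750 · 864) = √648000 ≈ 805.0 → 805 mm
Long side: √(1061 · 1222) = √1296542 ≈ 1138.7 → 1139 mm

805 × 1139 mm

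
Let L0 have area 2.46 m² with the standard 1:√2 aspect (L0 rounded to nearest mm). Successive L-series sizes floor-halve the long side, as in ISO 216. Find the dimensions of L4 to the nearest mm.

329 × 466 mm

Let L0's short side be w mm. w · w√2 = 2.46 m² = 2,460,000 mm², so w ≈ 1318.9 mm and w√2 ≈ 1865.2 mm → L0 = 1319 × 1865 mm.
L1: ⌊1865/2⌋ × 1319 = 932 × 1319 mm
L2: ⌊1319/2⌋ × 932 = 659 × 932 mm
L3: ⌊932/2⌋ × 659 = 466 × 659 mm
L4: ⌊659/2⌋ × 466 = 329 × 466 mm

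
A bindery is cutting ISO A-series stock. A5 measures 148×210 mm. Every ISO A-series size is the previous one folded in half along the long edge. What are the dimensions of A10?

A6: ⌊210/2⌋ × 148 = 105 × 148 mm
A7: ⌊148/2⌋ × 105 = 74 × 105 mm
A8: ⌊105/2⌋ × 74 = 52 × 74 mm
A9: ⌊74/2⌋ × 52 = 37 × 52 mm
A10: ⌊52/2⌋ × 37 = 26 × 37 mm

26 × 37 mm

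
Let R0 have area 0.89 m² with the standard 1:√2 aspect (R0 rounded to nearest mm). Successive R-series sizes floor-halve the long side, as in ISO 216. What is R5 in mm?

Let R0's short side be w mm. w · w√2 = 0.89 m² = 890,000 mm², so w ≈ 793.3 mm and w√2 ≈ 1121.9 mm → R0 = 793 × 1122 mm.
R1: ⌊1122/2⌋ × 793 = 561 × 793 mm
R2: ⌊793/2⌋ × 561 = 396 × 561 mm
R3: ⌊561/2⌋ × 396 = 280 × 396 mm
R4: ⌊396/2⌋ × 280 = 198 × 280 mm
R5: ⌊280/2⌋ × 198 = 140 × 198 mm

140 × 198 mm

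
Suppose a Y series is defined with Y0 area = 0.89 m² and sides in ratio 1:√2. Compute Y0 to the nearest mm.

793 × 1122 mm

Let the short side be w mm. Then w · w√2 = 0.89 m² = 890,000 mm².
w² = 890,000/√2, so w ≈ 793.3 mm; long side = w√2 ≈ 1121.9 mm.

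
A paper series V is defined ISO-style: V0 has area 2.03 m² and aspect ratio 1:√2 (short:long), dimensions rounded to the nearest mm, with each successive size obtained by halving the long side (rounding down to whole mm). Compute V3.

423 × 599 mm

Let V0's short side be w mm. w · w√2 = 2.03 m² = 2,030,000 mm², so w ≈ 1198.1 mm and w√2 ≈ 1694.4 mm → V0 = 1198 × 1694 mm.
V1: ⌊1694/2⌋ × 1198 = 847 × 1198 mm
V2: ⌊1198/2⌋ × 847 = 599 × 847 mm
V3: ⌊847/2⌋ × 599 = 423 × 599 mm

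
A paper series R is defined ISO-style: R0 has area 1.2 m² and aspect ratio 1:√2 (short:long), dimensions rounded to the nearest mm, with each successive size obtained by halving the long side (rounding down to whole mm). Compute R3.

325 × 460 mm

Let R0's short side be w mm. w · w√2 = 1.2 m² = 1,200,000 mm², so w ≈ 921.2 mm and w√2 ≈ 1302.7 mm → R0 = 921 × 1303 mm.
R1: ⌊1303/2⌋ × 921 = 651 × 921 mm
R2: ⌊921/2⌋ × 651 = 460 × 651 mm
R3: ⌊651/2⌋ × 460 = 325 × 460 mm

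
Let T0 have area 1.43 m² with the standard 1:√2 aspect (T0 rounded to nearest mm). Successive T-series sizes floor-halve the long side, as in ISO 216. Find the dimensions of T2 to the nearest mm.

503 × 711 mm

Let T0's short side be w mm. w · w√2 = 1.43 m² = 1,430,000 mm², so w ≈ 1005.6 mm and w√2 ≈ 1422.1 mm → T0 = 1006 × 1422 mm.
T1: ⌊1422/2⌋ × 1006 = 711 × 1006 mm
T2: ⌊1006/2⌋ × 711 = 503 × 711 mm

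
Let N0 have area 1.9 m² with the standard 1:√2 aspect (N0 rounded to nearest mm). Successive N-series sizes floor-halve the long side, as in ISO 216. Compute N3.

409 × 579 mm

Let N0's short side be w mm. w · w√2 = 1.9 m² = 1,900,000 mm², so w ≈ 1159.1 mm and w√2 ≈ 1639.2 mm → N0 = 1159 × 1639 mm.
N1: ⌊1639/2⌋ × 1159 = 819 × 1159 mm
N2: ⌊1159/2⌋ × 819 = 579 × 819 mm
N3: ⌊819/2⌋ × 579 = 409 × 579 mm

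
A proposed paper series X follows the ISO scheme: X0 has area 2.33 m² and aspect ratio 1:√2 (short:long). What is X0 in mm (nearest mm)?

Let the short side be w mm. Then w · w√2 = 2.33 m² = 2,330,000 mm².
w² = 2,330,000/√2, so w ≈ 1283.6 mm; long side = w√2 ≈ 1815.2 mm.

1284 × 1815 mm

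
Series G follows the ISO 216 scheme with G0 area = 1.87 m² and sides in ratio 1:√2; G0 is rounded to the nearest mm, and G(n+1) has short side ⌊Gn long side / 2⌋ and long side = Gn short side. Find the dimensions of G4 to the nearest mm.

287 × 406 mm

Let G0's short side be w mm. w · w√2 = 1.87 m² = 1,870,000 mm², so w ≈ 1149.9 mm and w√2 ≈ 1626.2 mm → G0 = 1150 × 1626 mm.
G1: ⌊1626/2⌋ × 1150 = 813 × 1150 mm
G2: ⌊1150/2⌋ × 813 = 575 × 813 mm
G3: ⌊813/2⌋ × 575 = 406 × 575 mm
G4: ⌊575/2⌋ × 406 = 287 × 406 mm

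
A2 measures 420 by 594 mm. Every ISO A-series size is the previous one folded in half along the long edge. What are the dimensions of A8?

A3: ⌊594/2⌋ × 420 = 297 × 420 mm
A4: ⌊420/2⌋ × 297 = 210 × 297 mm
A5: ⌊297/2⌋ × 210 = 148 × 210 mm
A6: ⌊210/2⌋ × 148 = 105 × 148 mm
A7: ⌊148/2⌋ × 105 = 74 × 105 mm
A8: ⌊105/2⌋ × 74 = 52 × 74 mm

52 × 74 mm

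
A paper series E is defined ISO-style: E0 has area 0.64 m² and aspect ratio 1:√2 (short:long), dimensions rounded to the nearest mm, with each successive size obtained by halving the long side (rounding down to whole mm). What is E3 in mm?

Let E0's short side be w mm. w · w√2 = 0.64 m² = 640,000 mm², so w ≈ 672.7 mm and w√2 ≈ 951.4 mm → E0 = 673 × 951 mm.
E1: ⌊951/2⌋ × 673 = 475 × 673 mm
E2: ⌊673/2⌋ × 475 = 336 × 475 mm
E3: ⌊475/2⌋ × 336 = 237 × 336 mm

237 × 336 mm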